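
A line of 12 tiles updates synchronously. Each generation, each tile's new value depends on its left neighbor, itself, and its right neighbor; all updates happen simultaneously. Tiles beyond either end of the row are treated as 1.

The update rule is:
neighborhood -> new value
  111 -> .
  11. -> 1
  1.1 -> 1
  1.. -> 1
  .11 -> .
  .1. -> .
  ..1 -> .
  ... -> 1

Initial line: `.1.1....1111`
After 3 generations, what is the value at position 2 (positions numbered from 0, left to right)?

1

1.1.111.....
11.1..11111.
.11.1.....11
position 2 holds 1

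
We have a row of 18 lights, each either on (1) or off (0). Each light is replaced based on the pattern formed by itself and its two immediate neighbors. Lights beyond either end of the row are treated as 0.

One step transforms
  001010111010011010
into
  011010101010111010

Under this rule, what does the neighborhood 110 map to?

1

At position 8 the neighborhood is 110; the next row has 1 there.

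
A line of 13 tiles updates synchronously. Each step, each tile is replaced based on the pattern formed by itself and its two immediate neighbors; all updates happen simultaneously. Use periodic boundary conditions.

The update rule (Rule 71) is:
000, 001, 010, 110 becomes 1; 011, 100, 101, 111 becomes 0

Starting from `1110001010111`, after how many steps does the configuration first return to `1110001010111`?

2

0010111010000
1110001010111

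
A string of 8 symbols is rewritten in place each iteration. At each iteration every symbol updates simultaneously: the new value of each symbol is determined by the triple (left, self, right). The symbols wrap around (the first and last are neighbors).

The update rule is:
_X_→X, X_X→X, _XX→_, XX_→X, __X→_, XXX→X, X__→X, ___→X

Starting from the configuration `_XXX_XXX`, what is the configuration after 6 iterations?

XX_XXX_X

iteration 1: X_XXX_XX
iteration 2: XX_XXX_X
iteration 3: XXX_XXX_
iteration 4: _XXX_XXX  (repeats iteration 0; period 4)
iteration 6: XX_XXX_X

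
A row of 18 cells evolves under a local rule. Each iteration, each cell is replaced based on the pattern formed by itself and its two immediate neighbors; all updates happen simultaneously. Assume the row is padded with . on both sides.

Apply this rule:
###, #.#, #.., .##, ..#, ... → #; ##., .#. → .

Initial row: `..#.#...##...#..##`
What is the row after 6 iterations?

iteration 1: ##.#.####.###.###.
iteration 2: #.#.####.###.###.#
iteration 3: .#.####.###.###.#.
iteration 4: #.####.###.###.#.#
iteration 5: .####.###.###.#.#.
iteration 6: ####.###.###.#.#.#

####.###.###.#.#.#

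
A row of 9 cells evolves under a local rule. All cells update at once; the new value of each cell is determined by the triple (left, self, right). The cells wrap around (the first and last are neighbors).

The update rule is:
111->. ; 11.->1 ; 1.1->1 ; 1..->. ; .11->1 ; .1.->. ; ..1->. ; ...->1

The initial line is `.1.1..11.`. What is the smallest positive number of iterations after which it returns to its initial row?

14

iteration 1: ..1...11.
iteration 2: 1...1.11.
iteration 3: ..1..1111
iteration 4: .....1..1
iteration 5: .111.....
iteration 6: .1.1.1111
iteration 7: 1.1.11..1
iteration 8: 11.111..1
iteration 9: .111.1..1
iteration 10: 11.11....
iteration 11: 11111.11.
iteration 12: 1...11111
iteration 13: 1.1.1....
iteration 14: .1.1..11.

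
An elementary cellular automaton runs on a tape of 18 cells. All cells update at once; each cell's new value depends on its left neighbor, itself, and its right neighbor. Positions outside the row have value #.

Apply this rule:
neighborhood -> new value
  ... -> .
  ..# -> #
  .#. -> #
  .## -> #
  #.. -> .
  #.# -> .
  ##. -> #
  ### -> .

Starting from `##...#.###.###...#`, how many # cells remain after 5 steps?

9

.#..##.#.#.#.#..##
.#.###.#.#.#.#.##.
.#.#.#.#.#.#.#.##.
.#.#.#.#.#.#.#.##.  (fixed point — unchanged through step 5)
count of #: 9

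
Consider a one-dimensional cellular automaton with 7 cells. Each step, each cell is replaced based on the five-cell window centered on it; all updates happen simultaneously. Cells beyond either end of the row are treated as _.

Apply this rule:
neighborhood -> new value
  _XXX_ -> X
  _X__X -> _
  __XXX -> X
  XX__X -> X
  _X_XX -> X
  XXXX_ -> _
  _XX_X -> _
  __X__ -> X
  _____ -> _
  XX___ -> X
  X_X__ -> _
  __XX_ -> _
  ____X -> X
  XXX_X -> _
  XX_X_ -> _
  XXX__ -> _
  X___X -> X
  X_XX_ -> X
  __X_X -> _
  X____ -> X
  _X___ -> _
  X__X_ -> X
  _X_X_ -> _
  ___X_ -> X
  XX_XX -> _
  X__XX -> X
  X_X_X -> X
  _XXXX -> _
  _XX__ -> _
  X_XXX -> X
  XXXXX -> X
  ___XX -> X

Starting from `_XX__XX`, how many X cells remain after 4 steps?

X__XX__
X_X__XX
____X__
__XXX_X
count of X: 4

4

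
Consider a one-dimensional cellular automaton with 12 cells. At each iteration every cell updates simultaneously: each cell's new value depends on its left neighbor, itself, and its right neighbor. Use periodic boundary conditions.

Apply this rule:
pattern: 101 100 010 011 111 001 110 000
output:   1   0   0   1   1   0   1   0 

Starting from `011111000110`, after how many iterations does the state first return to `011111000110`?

iteration 1: 011111000110

1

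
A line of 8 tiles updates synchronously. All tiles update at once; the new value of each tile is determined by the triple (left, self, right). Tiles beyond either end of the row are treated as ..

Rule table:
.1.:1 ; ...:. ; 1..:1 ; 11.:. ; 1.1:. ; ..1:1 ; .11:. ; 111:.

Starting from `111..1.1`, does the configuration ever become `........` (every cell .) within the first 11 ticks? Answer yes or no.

...111.1
..1....1
.111..11
1...11..
11.1..1.
...11111
..1.....
.111....
1...1...
11.111..
......1.
tick 11 is ......1., still not uniform .

no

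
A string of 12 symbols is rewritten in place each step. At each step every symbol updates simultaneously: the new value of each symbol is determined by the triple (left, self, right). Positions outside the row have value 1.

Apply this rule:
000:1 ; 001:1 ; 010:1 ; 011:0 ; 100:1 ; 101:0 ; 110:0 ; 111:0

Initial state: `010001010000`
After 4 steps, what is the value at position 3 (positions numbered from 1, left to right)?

step 1: 011111011111
step 2: 000000000000
step 3: 111111111111
step 4: 000000000000
position 3 holds 0

0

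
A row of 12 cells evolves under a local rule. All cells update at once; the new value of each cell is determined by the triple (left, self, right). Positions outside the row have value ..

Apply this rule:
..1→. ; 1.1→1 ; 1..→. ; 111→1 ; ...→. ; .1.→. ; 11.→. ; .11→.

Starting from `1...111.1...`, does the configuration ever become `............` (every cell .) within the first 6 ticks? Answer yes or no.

yes

.....1.1....
......1.....
............
all cells are . at tick 3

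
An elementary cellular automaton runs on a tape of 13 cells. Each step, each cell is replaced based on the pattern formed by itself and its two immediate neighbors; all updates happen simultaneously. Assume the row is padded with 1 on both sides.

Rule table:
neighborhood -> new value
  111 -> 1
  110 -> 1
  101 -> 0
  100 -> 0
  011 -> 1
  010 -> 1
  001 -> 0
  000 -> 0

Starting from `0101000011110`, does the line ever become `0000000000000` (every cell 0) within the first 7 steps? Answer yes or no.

0101000011110  (fixed point — unchanged through step 7)
step 7 is 0101000011110, still not uniform 0

no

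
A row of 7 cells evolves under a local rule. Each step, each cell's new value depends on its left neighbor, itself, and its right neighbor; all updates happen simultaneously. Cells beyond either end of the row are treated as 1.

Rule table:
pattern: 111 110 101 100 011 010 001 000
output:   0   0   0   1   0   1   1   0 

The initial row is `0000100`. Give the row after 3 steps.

step 1: 1001111
step 2: 0110000
step 3: 0001001

0001001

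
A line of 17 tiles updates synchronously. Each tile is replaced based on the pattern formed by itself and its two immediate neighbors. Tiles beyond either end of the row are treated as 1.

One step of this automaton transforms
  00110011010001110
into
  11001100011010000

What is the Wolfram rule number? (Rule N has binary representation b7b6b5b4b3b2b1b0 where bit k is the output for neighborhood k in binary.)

22

position 14: 111 → 0  (bit 7 = 0)
position 3: 110 → 0  (bit 6 = 0)
position 8: 101 → 0  (bit 5 = 0)
position 0: 100 → 1  (bit 4 = 1)
position 2: 011 → 0  (bit 3 = 0)
position 9: 010 → 1  (bit 2 = 1)
position 1: 001 → 1  (bit 1 = 1)
position 11: 000 → 0  (bit 0 = 0)
bits b7..b0 = 00010110 = 22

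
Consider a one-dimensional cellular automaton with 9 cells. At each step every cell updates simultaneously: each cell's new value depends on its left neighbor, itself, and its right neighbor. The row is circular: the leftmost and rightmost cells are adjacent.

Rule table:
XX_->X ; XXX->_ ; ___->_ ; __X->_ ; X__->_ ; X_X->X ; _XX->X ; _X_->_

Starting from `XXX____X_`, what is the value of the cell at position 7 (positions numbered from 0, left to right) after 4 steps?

X_X_____X
XX______X
_X______X
X________
position 7 holds _

_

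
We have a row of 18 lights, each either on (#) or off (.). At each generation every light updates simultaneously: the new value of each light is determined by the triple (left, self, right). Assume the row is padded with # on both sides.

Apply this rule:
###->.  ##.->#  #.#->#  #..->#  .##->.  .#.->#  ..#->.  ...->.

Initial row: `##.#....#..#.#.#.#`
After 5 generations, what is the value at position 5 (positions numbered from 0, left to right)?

.####...##.######.
#...##...##.....##
##...##...##......
.##...##...##.....
#.##...##...##....
position 5 holds .

.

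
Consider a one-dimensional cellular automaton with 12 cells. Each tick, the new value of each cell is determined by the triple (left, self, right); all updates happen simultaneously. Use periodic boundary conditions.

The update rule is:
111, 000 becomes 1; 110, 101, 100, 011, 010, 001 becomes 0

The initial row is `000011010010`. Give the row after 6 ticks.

111000000000
010011111110
000001111100
111100111001
111000010000
010011000110

010011000110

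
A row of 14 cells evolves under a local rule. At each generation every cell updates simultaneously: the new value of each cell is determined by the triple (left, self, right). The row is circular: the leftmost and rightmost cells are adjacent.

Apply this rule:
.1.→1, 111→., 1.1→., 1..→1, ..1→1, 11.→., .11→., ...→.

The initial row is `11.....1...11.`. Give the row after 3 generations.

generation 1: ..1...111.1...
generation 2: .111.1....11..
generation 3: 1....11..1..1.

1....11..1..1.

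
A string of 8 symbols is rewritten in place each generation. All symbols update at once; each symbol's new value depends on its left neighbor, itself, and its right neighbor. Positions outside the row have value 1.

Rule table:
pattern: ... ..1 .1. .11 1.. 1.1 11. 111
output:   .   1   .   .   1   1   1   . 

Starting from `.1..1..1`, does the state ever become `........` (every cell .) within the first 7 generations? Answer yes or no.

generation 1: 1.11.11.
generation 2: 11.11.11
generation 3: .11.11..
generation 4: 1.11.111
generation 5: 11.11...
generation 6: .11.11.1
generation 7: 1.11.11.
generation 7 is 1.11.11., still not uniform .

no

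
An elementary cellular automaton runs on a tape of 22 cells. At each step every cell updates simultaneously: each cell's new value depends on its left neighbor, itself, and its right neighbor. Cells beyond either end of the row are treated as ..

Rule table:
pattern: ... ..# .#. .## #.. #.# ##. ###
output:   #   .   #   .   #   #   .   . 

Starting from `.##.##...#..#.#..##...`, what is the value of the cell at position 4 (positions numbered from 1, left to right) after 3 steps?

.

...#..##.##.####...###
##.##...#..#....##....
..#..##.##.####...####
position 4 holds .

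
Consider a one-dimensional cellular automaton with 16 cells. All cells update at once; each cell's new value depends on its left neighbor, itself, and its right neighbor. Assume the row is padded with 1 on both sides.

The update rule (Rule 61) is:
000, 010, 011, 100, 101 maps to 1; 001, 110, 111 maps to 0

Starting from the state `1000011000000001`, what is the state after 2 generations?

1100111100000011

0111010111111101
1100111100000011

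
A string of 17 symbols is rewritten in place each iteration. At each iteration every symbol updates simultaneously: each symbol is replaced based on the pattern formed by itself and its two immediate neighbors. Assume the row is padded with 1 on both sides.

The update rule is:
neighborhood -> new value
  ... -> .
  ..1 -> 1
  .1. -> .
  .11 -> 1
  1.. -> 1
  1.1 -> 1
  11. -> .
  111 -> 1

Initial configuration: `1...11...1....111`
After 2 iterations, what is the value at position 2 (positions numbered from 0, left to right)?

iteration 1: .1.11.1.1.1..1111
iteration 2: 1.11.1.1.1.111111
position 2 holds 1

1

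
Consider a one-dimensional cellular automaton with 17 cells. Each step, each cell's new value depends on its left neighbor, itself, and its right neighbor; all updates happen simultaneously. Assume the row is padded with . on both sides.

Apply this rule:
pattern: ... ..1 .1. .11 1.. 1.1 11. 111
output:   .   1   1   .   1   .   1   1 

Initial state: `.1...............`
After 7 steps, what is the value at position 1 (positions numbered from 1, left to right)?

1

111..............
.111.............
1.111............
1..111...........
111.111..........
.11..111.........
1.111.111........
position 1 holds 1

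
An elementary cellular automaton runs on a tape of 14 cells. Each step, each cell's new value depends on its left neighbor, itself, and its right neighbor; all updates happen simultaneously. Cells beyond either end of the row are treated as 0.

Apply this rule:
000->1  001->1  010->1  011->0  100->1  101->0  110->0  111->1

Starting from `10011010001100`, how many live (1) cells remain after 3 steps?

11100011110011
01011101101100
11001000000011
count of 1: 5

5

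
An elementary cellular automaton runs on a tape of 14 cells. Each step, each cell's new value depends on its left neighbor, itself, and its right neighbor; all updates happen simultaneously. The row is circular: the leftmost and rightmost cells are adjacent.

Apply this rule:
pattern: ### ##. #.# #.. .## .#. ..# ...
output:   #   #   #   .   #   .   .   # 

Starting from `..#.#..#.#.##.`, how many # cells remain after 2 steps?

7

#..#....#.###.
.....##..#####
count of #: 7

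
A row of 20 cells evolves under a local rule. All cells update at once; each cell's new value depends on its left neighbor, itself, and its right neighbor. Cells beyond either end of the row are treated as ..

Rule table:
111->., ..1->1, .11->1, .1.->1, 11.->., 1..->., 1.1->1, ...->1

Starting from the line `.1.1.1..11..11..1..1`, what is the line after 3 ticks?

111111.11..11..11.11
1.....11..11..11.11.
1.11111..11..11.11..

1.11111..11..11.11..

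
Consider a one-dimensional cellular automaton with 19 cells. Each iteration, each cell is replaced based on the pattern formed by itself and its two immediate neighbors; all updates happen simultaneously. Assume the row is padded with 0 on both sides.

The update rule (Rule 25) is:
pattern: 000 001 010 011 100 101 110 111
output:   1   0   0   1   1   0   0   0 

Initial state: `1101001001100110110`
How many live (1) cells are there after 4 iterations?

1000100101010100101
0110010000000010000
0101001111111001111
0000101000000101000
count of 1: 4

4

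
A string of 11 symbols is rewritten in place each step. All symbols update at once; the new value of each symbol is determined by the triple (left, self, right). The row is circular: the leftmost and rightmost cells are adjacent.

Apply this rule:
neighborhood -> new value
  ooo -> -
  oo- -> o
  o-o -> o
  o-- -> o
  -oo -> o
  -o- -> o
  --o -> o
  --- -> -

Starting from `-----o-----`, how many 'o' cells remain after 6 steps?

4

----ooo----
---oo-oo---
--ooooooo--
-oo-----oo-
oooo---oooo
---oo-oo---
count of o: 4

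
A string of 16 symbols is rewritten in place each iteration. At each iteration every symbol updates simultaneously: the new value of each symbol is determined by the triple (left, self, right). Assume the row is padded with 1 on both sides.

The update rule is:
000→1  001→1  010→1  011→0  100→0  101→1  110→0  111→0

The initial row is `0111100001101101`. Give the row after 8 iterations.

1000001110010010
0011110000110111
0100000111001000
1101111000011011
0010000011100100
0110111100001101
1001000001110010
0011011110000111

0011011110000111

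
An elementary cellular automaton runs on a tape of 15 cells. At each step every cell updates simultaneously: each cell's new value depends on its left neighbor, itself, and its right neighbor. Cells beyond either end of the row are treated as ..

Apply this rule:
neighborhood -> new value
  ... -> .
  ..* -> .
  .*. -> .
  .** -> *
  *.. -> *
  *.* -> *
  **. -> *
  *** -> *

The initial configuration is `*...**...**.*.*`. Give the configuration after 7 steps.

...************

step 1: .*..***..***.*.
step 2: ..*.****.****.*
step 3: ...***********.
step 4: ...************
step 5: ...************  (fixed point — unchanged through step 7)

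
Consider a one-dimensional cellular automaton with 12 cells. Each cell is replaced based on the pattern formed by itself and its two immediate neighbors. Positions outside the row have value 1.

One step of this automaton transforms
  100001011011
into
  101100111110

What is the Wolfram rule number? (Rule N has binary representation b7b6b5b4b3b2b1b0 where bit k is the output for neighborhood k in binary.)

position 11: 111 → 0  (bit 7 = 0)
position 0: 110 → 1  (bit 6 = 1)
position 6: 101 → 1  (bit 5 = 1)
position 1: 100 → 0  (bit 4 = 0)
position 7: 011 → 1  (bit 3 = 1)
position 5: 010 → 0  (bit 2 = 0)
position 4: 001 → 0  (bit 1 = 0)
position 2: 000 → 1  (bit 0 = 1)
bits b7..b0 = 01101001 = 105

105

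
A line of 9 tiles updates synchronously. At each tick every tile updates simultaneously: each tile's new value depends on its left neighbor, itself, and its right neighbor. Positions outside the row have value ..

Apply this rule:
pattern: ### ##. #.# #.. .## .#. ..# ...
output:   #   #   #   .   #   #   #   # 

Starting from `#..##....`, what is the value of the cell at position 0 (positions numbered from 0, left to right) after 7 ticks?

#

#.###.###
#########
#########  (fixed point — unchanged through tick 7)
position 0 holds #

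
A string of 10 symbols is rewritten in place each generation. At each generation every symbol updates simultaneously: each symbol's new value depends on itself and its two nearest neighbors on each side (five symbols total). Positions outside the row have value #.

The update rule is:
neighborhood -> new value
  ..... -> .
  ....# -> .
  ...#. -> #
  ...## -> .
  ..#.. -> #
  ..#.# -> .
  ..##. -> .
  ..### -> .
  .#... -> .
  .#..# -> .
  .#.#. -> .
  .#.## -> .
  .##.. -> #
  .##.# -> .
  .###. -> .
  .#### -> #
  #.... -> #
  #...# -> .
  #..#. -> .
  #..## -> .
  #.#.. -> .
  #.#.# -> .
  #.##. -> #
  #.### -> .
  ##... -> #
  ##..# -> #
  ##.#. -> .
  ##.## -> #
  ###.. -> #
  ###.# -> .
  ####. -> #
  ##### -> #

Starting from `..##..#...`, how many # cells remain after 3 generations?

4

#..##.#...
##........
####......
count of #: 4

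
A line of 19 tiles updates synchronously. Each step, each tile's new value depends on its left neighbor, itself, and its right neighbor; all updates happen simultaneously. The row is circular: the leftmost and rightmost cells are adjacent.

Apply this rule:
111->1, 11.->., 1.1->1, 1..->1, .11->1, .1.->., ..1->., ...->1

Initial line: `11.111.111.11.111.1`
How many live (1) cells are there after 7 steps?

1.111.111.11.111.11
.111.111.11.111.111
111.111.11.111.111.
11.111.11.111.111.1
1.111.11.111.111.11
.111.11.111.111.111
111.11.111.111.111.
count of 1: 14

14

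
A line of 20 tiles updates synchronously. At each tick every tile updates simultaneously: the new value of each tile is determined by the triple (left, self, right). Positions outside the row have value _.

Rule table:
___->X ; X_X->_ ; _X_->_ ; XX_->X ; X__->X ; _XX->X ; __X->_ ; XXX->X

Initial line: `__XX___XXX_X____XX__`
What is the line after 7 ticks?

X_XXXX_XXXX_XXX_XXXX

tick 1: X_XXXX_XXX__XXX_XXXX
tick 2: __XXXX_XXXX_XXX_XXXX
tick 3: X_XXXX_XXXX_XXX_XXXX
tick 4: __XXXX_XXXX_XXX_XXXX  (repeats tick 2; period 2)
tick 7: X_XXXX_XXXX_XXX_XXXX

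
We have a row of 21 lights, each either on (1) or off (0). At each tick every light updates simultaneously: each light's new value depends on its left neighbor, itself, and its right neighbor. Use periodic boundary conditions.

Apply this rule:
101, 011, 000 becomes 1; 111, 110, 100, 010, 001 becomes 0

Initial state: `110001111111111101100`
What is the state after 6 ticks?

100101000000000011000
000010011111111010010
111000010000000100000
100011000111110001110
001010010100000101001
000100001001110010000

000100001001110010000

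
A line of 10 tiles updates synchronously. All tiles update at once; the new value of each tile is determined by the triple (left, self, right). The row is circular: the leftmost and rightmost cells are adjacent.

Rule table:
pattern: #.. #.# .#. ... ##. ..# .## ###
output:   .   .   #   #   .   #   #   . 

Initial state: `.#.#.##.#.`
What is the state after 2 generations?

#..#.#.##.

generation 1: ##.#.#..#.
generation 2: #..#.#.##.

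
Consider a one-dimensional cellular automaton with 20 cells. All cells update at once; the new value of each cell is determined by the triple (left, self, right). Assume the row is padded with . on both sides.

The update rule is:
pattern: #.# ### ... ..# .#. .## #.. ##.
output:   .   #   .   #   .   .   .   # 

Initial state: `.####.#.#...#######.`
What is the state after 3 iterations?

..#.#....#...#.####.

iteration 1: #.###......#.######.
iteration 2: ...##.....#...#####.
iteration 3: ..#.#....#...#.####.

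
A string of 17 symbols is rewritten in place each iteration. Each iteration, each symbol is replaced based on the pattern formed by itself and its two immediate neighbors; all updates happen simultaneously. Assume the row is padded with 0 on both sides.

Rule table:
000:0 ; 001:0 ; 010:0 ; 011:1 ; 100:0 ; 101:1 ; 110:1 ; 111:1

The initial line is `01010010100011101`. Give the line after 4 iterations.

00000000000011110

00100001000011110
00000000000011110
00000000000011110  (fixed point — unchanged through iteration 4)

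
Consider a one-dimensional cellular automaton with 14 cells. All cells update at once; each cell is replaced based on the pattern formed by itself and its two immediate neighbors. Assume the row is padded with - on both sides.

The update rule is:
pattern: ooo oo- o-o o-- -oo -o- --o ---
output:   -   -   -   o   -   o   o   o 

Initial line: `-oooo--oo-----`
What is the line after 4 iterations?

ooooo--oo-----

iteration 1: o----oo--ooooo
iteration 2: ooooo--oo-----
iteration 3: -----oo--ooooo
iteration 4: ooooo--oo-----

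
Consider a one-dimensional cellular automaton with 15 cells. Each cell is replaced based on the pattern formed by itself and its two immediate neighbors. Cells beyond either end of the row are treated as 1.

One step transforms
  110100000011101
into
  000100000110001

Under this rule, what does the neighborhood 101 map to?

0

At position 2 the neighborhood is 101; the next row has 0 there.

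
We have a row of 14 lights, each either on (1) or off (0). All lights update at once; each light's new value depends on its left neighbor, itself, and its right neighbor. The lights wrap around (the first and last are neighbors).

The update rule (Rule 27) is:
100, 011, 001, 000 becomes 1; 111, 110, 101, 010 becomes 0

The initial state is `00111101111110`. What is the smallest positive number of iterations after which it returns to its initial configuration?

11100001000001
00011110111111
11110000100000
10001111011111
01111000010000
11000111101111
00111100001000
11100011110111
00011110000100
11110001111011
00001111000010
11111000111101
00000111100001
11111100011110
10000011110000
01111110001111
01000001111000
10111111000111
00100000111100
11011111100011
00010000011110
11101111110001
00001000001111
11110111111000
10000100000111
01111011111100
11000010000011
00111101111110

28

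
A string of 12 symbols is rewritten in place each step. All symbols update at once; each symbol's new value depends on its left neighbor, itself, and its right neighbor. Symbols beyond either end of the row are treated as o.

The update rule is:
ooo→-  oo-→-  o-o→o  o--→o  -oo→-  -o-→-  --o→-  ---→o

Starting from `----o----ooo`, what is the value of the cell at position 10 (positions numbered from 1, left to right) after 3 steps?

step 1: ooo--ooo----
step 2: ---o----ooo-
step 3: oo--ooo----o
position 10 holds -

-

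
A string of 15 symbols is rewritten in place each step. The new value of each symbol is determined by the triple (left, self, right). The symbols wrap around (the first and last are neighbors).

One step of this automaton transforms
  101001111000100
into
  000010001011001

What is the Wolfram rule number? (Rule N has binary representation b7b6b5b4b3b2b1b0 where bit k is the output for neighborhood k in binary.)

67

position 6: 111 → 0  (bit 7 = 0)
position 8: 110 → 1  (bit 6 = 1)
position 1: 101 → 0  (bit 5 = 0)
position 3: 100 → 0  (bit 4 = 0)
position 5: 011 → 0  (bit 3 = 0)
position 0: 010 → 0  (bit 2 = 0)
position 4: 001 → 1  (bit 1 = 1)
position 10: 000 → 1  (bit 0 = 1)
bits b7..b0 = 01000011 = 67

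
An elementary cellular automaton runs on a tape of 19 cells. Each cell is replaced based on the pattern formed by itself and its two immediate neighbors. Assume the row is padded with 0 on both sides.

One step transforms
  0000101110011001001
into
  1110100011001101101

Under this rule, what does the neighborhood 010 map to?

1

At position 4 the neighborhood is 010; the next row has 1 there.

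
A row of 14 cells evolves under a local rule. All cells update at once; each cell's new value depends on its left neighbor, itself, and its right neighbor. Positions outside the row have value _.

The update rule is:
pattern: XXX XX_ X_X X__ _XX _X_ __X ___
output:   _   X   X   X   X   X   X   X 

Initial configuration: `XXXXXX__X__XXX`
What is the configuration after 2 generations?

generation 1: X____XXXXXXX_X
generation 2: XXXXXX_____XXX

XXXXXX_____XXX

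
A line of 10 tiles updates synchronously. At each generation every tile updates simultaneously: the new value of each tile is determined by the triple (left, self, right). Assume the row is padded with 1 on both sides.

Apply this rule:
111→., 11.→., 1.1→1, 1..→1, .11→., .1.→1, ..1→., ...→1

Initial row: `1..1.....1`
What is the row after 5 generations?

..1111.11.

generation 1: .1.11111..
generation 2: 111.....1.
generation 3: ...1111.11
generation 4: 11.....1..
generation 5: ..1111.11.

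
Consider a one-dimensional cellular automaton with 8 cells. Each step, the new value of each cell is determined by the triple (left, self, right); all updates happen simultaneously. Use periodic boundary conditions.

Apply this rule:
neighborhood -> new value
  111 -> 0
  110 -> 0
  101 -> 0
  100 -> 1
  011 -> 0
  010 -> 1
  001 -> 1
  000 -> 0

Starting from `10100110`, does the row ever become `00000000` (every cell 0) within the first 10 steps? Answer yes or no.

10111000
10000101
01001100
11110010
00001110
00010001
10111011
00000000
all cells are 0 at step 8

yes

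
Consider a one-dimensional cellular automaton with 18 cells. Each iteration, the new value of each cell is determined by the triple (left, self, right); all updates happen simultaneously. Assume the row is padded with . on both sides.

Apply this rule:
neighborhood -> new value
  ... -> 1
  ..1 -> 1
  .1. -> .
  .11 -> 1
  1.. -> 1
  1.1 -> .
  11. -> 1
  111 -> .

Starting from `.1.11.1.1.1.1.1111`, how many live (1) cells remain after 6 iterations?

16

1..11.........1..1
.1111111111111.11.
11...........1.111
1111111111111..1.1
1...........111...
.111111111111.1111
count of 1: 16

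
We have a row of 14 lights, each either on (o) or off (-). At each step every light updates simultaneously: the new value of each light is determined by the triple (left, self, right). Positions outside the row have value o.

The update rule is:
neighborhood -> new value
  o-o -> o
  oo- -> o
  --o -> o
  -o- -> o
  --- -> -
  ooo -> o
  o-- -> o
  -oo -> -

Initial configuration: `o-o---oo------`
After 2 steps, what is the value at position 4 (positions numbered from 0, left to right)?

step 1: oooo-o-oo----o
step 2: ooooooo-oo--o-
position 4 holds o

o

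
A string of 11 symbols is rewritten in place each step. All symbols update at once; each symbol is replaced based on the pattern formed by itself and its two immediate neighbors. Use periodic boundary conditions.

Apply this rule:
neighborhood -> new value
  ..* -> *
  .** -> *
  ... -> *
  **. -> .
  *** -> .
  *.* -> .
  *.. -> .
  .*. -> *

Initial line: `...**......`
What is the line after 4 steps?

****..*****
.....**....
******..***
.......**..

.......**..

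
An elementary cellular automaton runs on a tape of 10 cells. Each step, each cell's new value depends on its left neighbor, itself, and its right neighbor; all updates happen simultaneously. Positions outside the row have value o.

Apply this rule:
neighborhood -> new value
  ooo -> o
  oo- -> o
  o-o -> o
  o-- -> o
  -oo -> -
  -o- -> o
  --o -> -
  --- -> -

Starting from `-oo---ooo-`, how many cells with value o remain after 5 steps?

7

o-oo---ooo
oo-oo---oo
ooo-oo---o
oooo-oo---
ooooo-oo--
count of o: 7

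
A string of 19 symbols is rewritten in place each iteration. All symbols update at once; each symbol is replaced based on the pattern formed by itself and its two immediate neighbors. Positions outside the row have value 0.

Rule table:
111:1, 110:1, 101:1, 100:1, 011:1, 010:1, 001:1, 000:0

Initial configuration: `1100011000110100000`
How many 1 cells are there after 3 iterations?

17

1110111101111110000
1111111111111111000
1111111111111111100
count of 1: 17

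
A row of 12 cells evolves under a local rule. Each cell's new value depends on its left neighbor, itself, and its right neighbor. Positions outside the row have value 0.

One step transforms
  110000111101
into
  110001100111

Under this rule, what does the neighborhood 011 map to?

At position 0 the neighborhood is 011; the next row has 1 there.

1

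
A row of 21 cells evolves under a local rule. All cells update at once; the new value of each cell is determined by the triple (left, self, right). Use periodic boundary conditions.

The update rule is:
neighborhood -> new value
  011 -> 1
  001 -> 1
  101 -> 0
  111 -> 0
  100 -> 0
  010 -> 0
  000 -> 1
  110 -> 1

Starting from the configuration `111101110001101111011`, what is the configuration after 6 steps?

011101110111110001100

step 1: 000101010111101001010
step 2: 111000000100100010000
step 3: 101011111001001100111
step 4: 100010001010011101100
step 5: 001100110000110101101
step 6: 011101110111110001100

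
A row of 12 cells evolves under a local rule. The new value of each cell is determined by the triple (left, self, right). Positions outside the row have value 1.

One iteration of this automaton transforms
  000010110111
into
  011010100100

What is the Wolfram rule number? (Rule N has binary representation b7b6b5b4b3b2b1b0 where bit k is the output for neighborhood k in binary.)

13

position 10: 111 → 0  (bit 7 = 0)
position 7: 110 → 0  (bit 6 = 0)
position 5: 101 → 0  (bit 5 = 0)
position 0: 100 → 0  (bit 4 = 0)
position 6: 011 → 1  (bit 3 = 1)
position 4: 010 → 1  (bit 2 = 1)
position 3: 001 → 0  (bit 1 = 0)
position 1: 000 → 1  (bit 0 = 1)
bits b7..b0 = 00001101 = 13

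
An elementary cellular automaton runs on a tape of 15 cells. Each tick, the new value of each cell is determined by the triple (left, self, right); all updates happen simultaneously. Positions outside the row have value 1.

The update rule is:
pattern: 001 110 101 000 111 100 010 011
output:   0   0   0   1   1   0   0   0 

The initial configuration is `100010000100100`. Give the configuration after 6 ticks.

tick 1: 001000110000000
tick 2: 000010000111110
tick 3: 011000110011100
tick 4: 000010000001000
tick 5: 011000111100010
tick 6: 000010011001000

000010011001000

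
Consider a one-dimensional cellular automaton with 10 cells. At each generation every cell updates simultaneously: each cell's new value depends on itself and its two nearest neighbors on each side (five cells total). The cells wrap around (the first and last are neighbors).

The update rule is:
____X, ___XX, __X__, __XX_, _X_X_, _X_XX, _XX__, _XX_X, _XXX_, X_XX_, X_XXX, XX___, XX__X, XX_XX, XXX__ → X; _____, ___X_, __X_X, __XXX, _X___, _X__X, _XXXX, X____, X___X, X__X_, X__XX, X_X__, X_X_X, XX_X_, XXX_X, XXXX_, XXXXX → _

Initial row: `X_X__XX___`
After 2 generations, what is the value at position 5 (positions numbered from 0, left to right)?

_

_X___XXX__
_X__X_XXX_
position 5 holds _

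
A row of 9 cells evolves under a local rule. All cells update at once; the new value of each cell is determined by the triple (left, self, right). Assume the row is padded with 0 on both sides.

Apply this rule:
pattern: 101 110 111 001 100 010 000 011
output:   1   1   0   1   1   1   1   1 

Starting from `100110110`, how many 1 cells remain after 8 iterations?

111111111
100000001
111111111  (repeats iteration 1; period 2)
iteration 8: 100000001
count of 1: 2

2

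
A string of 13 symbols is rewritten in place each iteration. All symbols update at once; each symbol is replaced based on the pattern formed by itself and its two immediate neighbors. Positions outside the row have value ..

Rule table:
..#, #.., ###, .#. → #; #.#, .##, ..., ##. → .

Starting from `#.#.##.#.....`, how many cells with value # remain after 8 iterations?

#.#....##....
#.##..#..#...
#...#######..
##.#.#####.#.
...#..###..##
..####.#.##..
.#.##..#...#.
##...####.###
count of #: 9

9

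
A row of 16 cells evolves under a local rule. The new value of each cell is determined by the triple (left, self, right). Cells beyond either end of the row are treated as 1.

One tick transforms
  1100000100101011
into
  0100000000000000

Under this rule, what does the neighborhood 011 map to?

0

At position 14 the neighborhood is 011; the next row has 0 there.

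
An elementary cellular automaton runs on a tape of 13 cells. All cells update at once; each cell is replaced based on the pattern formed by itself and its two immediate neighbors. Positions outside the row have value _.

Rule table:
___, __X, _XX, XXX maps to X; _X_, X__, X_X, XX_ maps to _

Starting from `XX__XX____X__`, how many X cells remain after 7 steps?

7

X__XX__XXX__X
__XX__XXX__X_
XXX__XXX__X__
XX__XXX__X__X
X__XXX__X__X_
__XXX__X__X__
XXXX__X__X__X
count of X: 7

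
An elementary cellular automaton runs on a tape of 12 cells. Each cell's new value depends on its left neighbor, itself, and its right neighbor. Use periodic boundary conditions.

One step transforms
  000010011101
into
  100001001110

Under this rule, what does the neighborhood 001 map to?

0

At position 3 the neighborhood is 001; the next row has 0 there.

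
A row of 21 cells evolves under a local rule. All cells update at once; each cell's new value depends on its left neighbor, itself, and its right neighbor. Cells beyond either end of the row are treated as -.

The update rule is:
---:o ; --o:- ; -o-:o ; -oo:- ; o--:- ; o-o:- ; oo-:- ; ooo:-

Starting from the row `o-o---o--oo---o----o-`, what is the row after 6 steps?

o-o-o-o-ooo-o-o----o-

o-o-o-o-----o-o-oo-o-
o-o-o-o-ooo-o-o----o-
o-o-o-o-----o-o-oo-o-  (repeats step 1; period 2)
step 6: o-o-o-o-ooo-o-o----o-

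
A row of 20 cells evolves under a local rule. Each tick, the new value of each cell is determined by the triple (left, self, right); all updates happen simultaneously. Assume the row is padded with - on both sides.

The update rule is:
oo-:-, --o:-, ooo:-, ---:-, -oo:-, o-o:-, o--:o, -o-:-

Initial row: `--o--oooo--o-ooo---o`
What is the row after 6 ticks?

---o-----o------o---
----o-----o------o--
-----o-----o------o-
------o-----o------o
-------o-----o------
--------o-----o-----

--------o-----o-----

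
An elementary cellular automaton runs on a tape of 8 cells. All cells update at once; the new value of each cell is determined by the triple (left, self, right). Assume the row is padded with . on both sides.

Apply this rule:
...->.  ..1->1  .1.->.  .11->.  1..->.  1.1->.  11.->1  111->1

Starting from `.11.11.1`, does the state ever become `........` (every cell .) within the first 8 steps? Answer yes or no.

1.1..1..
....1...
...1....
..1.....
.1......
1.......
........
all cells are . at step 7

yes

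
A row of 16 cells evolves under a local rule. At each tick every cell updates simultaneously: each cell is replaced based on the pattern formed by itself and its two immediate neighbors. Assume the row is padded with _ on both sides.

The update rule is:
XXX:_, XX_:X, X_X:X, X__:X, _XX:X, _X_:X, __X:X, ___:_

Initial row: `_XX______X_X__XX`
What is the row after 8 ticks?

tick 1: XXXX____XXXXXXXX
tick 2: X__XX__XX______X
tick 3: XXXXXXXXXX____XX
tick 4: X________XX__XXX
tick 5: XX______XXXXXX_X
tick 6: XXX____XX____XXX
tick 7: X_XX__XXXX__XX_X
tick 8: XXXXXXX__XXXXXXX

XXXXXXX__XXXXXXX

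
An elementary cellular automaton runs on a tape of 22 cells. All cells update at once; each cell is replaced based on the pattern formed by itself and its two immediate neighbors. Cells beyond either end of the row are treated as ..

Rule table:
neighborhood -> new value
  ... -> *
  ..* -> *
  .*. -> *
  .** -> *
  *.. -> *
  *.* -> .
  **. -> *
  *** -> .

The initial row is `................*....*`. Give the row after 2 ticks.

**********************
*....................*

*....................*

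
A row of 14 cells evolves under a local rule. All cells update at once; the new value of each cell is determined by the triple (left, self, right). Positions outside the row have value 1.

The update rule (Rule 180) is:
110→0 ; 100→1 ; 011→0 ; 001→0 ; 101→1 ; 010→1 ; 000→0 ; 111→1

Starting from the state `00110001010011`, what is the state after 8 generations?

generation 1: 10001001111001
generation 2: 01001100110100
generation 3: 11100010001110
generation 4: 11010011000101
generation 5: 10111000100110
generation 6: 01010100110001
generation 7: 11111110001000
generation 8: 11111101001100

11111101001100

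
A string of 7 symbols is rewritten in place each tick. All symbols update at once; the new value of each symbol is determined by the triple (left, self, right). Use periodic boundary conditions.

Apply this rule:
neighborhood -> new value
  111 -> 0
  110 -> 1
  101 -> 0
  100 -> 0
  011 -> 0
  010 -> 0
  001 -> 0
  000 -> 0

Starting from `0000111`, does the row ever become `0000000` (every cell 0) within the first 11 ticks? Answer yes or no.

yes

0000001
0000000
all cells are 0 at tick 2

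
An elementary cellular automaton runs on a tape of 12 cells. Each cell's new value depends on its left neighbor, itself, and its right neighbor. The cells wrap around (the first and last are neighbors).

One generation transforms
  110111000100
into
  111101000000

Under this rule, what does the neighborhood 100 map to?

0

At position 6 the neighborhood is 100; the next row has 0 there.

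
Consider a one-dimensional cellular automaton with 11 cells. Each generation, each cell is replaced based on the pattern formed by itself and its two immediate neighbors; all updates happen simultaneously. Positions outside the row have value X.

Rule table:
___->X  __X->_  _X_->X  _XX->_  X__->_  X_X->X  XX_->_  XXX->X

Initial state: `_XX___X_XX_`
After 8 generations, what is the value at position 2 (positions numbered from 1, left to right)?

_

generation 1: X___X_XX__X
generation 2: __X_XX_____
generation 3: __XX___XXX_
generation 4: _____X__X_X
generation 5: _XXX_X__XX_
generation 6: X_X_XX____X
generation 7: _XXX___XX__
generation 8: X_X__X_____
position 2 holds _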